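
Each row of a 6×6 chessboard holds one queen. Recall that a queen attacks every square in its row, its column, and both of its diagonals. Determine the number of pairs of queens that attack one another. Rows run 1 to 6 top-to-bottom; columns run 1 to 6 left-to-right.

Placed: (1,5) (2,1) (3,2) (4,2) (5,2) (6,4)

Same column: (3,2)–(4,2) (column 2); (3,2)–(5,2) (column 2); (4,2)–(5,2) (column 2).
Same diagonal: (1,5)–(4,2) (|1−4| = |5−2| = 3); (2,1)–(3,2) (|2−3| = |1−2| = 1); (4,2)–(6,4) (|4−6| = |2−4| = 2).
Total attacking pairs: 6.

6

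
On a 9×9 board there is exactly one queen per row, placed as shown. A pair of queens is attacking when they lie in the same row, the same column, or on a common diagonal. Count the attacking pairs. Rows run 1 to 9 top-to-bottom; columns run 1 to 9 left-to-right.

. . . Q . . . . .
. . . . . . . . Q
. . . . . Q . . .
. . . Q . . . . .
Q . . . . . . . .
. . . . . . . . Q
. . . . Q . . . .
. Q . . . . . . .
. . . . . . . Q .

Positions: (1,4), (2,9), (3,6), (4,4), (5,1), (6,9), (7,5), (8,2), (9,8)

5

Same column: (1,4)–(4,4) (column 4); (2,9)–(6,9) (column 9).
Same diagonal: (1,4)–(3,6) (|1−3| = |4−6| = 2); (1,4)–(6,9) (|1−6| = |4−9| = 5); (3,6)–(6,9) (|3−6| = |6−9| = 3).
Total attacking pairs: 5.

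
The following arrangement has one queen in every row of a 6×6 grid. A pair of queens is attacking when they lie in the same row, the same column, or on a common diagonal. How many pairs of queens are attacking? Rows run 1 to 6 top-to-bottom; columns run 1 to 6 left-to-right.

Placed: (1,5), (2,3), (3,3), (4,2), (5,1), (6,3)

9

Same column: (2,3)–(3,3) (column 3); (2,3)–(6,3) (column 3); (3,3)–(6,3) (column 3).
Same diagonal: (1,5)–(3,3) (|1−3| = |5−3| = 2); (1,5)–(4,2) (|1−4| = |5−2| = 3); (1,5)–(5,1) (|1−5| = |5−1| = 4); (3,3)–(4,2) (|3−4| = |3−2| = 1); (3,3)–(5,1) (|3−5| = |3−1| = 2); (4,2)–(5,1) (|4−5| = |2−1| = 1).
Total attacking pairs: 9.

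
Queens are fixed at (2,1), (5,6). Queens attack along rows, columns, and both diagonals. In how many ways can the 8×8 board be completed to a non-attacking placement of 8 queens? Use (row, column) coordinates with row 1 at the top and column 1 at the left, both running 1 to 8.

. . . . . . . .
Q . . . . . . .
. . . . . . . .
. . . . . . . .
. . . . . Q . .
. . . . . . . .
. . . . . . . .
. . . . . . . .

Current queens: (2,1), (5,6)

2

Branch on row 1: col 3 → 0; col 4 → 1; col 5 → 0; col 7 → 1; col 8 → 0.
Sum: 0 + 1 + 0 + 1 + 0 = 2.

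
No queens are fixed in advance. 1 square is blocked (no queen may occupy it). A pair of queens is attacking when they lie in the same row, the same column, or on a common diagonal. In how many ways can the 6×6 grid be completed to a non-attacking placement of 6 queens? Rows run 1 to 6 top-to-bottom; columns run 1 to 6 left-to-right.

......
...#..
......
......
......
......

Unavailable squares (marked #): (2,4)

Branch on row 1: col 1 → 0; col 2 → 0; col 3 → 1; col 4 → 1; col 5 → 1; col 6 → 0.
Sum: 0 + 0 + 1 + 1 + 1 + 0 = 3.

3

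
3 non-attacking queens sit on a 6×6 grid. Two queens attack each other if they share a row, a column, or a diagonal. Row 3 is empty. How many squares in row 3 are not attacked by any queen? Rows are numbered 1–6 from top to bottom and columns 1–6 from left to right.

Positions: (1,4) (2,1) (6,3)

1

(1,4) attacks row 3 at column 4 and diagonals 2, 6.
(2,1) attacks row 3 at column 1 and diagonals 2.
(6,3) attacks row 3 at column 3 and diagonals 6.
Attacked columns: {1, 2, 3, 4, 6}. Safe: {5}.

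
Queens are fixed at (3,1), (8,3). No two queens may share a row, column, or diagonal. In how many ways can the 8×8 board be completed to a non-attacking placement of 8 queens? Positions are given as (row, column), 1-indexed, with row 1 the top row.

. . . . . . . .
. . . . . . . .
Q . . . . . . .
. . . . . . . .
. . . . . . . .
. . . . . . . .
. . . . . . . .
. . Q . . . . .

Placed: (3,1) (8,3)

4

Branch on row 1: col 2 → 0; col 4 → 2; col 5 → 1; col 6 → 1; col 7 → 0; col 8 → 0.
Sum: 0 + 2 + 1 + 1 + 0 + 0 = 4.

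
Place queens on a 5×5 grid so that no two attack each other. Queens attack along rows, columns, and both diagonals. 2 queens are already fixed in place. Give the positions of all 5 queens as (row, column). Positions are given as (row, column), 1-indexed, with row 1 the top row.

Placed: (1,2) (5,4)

Row 2: attacked by (1,2)→{1,2,3}; (5,4)→{1,4}. Safe: 5. Place at column 5.
Row 3: attacked by (1,2)→{2,4}; (2,5)→{4,5}; (5,4)→{2,4}. Safe: 1, 3. Place at column 3.
Row 4: attacked by (1,2)→{2,5}; (2,5)→{3,5}; (3,3)→{2,3,4}; (5,4)→{3,4,5}. Safe: 1. Place at column 1.
Columns [2, 5, 3, 1, 4], r−c [-1, -3, 0, 3, 1], r+c [3, 7, 6, 5, 9] are all distinct, so no two queens attack.

(1,2) (2,5) (3,3) (4,1) (5,4)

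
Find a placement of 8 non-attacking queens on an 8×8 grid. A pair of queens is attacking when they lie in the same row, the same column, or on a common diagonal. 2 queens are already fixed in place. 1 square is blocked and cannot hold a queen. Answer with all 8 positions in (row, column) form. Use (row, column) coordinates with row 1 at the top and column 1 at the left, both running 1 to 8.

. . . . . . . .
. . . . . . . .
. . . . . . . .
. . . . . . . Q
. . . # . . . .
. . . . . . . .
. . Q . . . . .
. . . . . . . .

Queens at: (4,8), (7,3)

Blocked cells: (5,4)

(1,7) (2,4) (3,2) (4,8) (5,6) (6,1) (7,3) (8,5)

Row 1: attacked by (4,8)→{5,8}; (7,3)→{3}. Safe: 1, 2, 4, 6, 7. Place at column 7.
Row 2: attacked by (1,7)→{6,7,8}; (4,8)→{6,8}; (7,3)→{3,8}. Safe: 1, 2, 4, 5. Place at column 4.
Row 3: attacked by (1,7)→{5,7}; (2,4)→{3,4,5}; (4,8)→{7,8}; (7,3)→{3,7}. Safe: 1, 2, 6. Place at column 2.
Row 5: attacked by (1,7)→{3,7}; (2,4)→{1,4,7}; (3,2)→{2,4}; (4,8)→{7,8}; (7,3)→{1,3,5}. Blocked: 4. Safe: 6. Place at column 6.
Row 6: attacked by (1,7)→{2,7}; (2,4)→{4,8}; (3,2)→{2,5}; (4,8)→{6,8}; (5,6)→{5,6,7}; (7,3)→{2,3,4}. Safe: 1. Place at column 1.
Row 8: attacked by (1,7)→{7}; (2,4)→{4}; (3,2)→{2,7}; (4,8)→{4,8}; (5,6)→{3,6}; (6,1)→{1,3}; (7,3)→{2,3,4}. Safe: 5. Place at column 5.
Columns [7, 4, 2, 8, 6, 1, 3, 5], r−c [-6, -2, 1, -4, -1, 5, 4, 3], r+c [8, 6, 5, 12, 11, 7, 10, 13] are all distinct, so no two queens attack.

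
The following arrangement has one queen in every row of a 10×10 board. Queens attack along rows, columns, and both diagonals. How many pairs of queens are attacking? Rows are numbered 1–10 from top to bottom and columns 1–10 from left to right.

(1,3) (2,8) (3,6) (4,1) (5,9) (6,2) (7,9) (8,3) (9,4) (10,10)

4

Same column: (1,3)–(8,3) (column 3); (5,9)–(7,9) (column 9).
Same diagonal: (1,3)–(7,9) (|1−7| = |3−9| = 6); (8,3)–(9,4) (|8−9| = |3−4| = 1).
Total attacking pairs: 4.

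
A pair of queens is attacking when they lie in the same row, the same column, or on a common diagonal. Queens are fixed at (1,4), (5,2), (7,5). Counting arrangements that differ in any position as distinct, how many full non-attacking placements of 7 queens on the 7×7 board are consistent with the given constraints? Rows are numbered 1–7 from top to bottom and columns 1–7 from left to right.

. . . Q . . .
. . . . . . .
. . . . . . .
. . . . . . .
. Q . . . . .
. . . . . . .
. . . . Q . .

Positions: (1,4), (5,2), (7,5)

Branch on row 2: col 1 → 1; col 6 → 0; col 7 → 0.
Sum: 1 + 0 + 0 = 1.

1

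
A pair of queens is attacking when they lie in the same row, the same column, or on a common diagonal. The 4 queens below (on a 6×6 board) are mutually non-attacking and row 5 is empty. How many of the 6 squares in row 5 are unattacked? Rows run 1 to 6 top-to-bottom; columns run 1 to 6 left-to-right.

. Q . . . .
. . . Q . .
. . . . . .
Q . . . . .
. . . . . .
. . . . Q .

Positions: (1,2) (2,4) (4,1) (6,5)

(1,2) attacks row 5 at column 2 and diagonals 6.
(2,4) attacks row 5 at column 4 and diagonals 1.
(4,1) attacks row 5 at column 1 and diagonals 2.
(6,5) attacks row 5 at column 5 and diagonals 4, 6.
Attacked columns: {1, 2, 4, 5, 6}. Safe: {3}.

1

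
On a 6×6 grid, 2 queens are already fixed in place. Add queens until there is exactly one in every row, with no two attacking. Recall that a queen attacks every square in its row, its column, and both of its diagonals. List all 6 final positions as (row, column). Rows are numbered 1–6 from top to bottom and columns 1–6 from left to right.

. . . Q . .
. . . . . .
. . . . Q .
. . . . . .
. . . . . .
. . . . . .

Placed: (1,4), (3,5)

Row 2: attacked by (1,4)→{3,4,5}; (3,5)→{4,5,6}. Safe: 1, 2. Place at column 1.
Row 4: attacked by (1,4)→{1,4}; (2,1)→{1,3}; (3,5)→{4,5,6}. Safe: 2. Place at column 2.
Row 5: attacked by (1,4)→{4}; (2,1)→{1,4}; (3,5)→{3,5}; (4,2)→{1,2,3}. Safe: 6. Place at column 6.
Row 6: attacked by (1,4)→{4}; (2,1)→{1,5}; (3,5)→{2,5}; (4,2)→{2,4}; (5,6)→{5,6}. Safe: 3. Place at column 3.
Columns [4, 1, 5, 2, 6, 3], r−c [-3, 1, -2, 2, -1, 3], r+c [5, 3, 8, 6, 11, 9] are all distinct, so no two queens attack.

(1,4) (2,1) (3,5) (4,2) (5,6) (6,3)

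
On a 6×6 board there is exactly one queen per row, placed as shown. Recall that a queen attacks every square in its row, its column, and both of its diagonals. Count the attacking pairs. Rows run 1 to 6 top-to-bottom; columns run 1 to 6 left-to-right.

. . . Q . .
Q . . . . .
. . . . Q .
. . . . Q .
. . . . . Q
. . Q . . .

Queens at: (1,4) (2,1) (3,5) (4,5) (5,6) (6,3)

3

Same column: (3,5)–(4,5) (column 5).
Same diagonal: (4,5)–(5,6) (|4−5| = |5−6| = 1); (4,5)–(6,3) (|4−6| = |5−3| = 2).
Total attacking pairs: 3.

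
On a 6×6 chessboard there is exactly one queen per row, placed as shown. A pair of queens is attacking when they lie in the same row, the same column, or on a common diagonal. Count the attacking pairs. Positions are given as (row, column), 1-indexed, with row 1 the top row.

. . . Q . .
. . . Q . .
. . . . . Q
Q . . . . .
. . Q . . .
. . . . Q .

3

Same column: (1,4)–(2,4) (column 4).
Same diagonal: (1,4)–(3,6) (|1−3| = |4−6| = 2); (1,4)–(4,1) (|1−4| = |4−1| = 3).
Total attacking pairs: 3.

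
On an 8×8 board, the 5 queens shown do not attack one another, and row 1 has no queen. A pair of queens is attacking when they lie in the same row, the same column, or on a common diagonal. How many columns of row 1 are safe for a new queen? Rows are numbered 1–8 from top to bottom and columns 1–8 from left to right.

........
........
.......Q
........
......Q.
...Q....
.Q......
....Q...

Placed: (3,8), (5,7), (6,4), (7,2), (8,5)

(3,8) attacks row 1 at column 8 and diagonals 6.
(5,7) attacks row 1 at column 7 and diagonals 3.
(6,4) attacks row 1 at column 4.
(7,2) attacks row 1 at column 2 and diagonals 8.
(8,5) attacks row 1 at column 5.
Attacked columns: {2, 3, 4, 5, 6, 7, 8}. Safe: {1}.

1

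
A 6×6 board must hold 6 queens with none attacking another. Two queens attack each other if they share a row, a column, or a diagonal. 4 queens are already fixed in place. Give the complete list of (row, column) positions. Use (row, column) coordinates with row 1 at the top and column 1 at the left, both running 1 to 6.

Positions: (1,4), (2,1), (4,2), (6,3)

Row 3: attacked by (1,4)→{2,4,6}; (2,1)→{1,2}; (4,2)→{1,2,3}; (6,3)→{3,6}. Safe: 5. Place at column 5.
Row 5: attacked by (1,4)→{4}; (2,1)→{1,4}; (3,5)→{3,5}; (4,2)→{1,2,3}; (6,3)→{2,3,4}. Safe: 6. Place at column 6.
Columns [4, 1, 5, 2, 6, 3], r−c [-3, 1, -2, 2, -1, 3], r+c [5, 3, 8, 6, 11, 9] are all distinct, so no two queens attack.

(1,4) (2,1) (3,5) (4,2) (5,6) (6,3)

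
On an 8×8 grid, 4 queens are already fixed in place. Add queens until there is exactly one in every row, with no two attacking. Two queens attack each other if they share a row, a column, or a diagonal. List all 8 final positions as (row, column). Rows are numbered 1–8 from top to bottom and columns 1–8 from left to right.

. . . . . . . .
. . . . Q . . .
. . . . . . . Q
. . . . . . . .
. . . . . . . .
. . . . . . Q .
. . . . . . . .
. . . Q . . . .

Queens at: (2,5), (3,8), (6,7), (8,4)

Row 1: attacked by (2,5)→{4,5,6}; (3,8)→{6,8}; (6,7)→{2,7}; (8,4)→{4}. Safe: 1, 3. Place at column 1.
Row 4: attacked by (1,1)→{1,4}; (2,5)→{3,5,7}; (3,8)→{7,8}; (6,7)→{5,7}; (8,4)→{4,8}. Safe: 2, 6. Place at column 6.
Row 5: attacked by (1,1)→{1,5}; (2,5)→{2,5,8}; (3,8)→{6,8}; (4,6)→{5,6,7}; (6,7)→{6,7,8}; (8,4)→{1,4,7}. Safe: 3. Place at column 3.
Row 7: attacked by (1,1)→{1,7}; (2,5)→{5}; (3,8)→{4,8}; (4,6)→{3,6}; (5,3)→{1,3,5}; (6,7)→{6,7,8}; (8,4)→{3,4,5}. Safe: 2. Place at column 2.
Columns [1, 5, 8, 6, 3, 7, 2, 4], r−c [0, -3, -5, -2, 2, -1, 5, 4], r+c [2, 7, 11, 10, 8, 13, 9, 12] are all distinct, so no two queens attack.

(1,1) (2,5) (3,8) (4,6) (5,3) (6,7) (7,2) (8,4)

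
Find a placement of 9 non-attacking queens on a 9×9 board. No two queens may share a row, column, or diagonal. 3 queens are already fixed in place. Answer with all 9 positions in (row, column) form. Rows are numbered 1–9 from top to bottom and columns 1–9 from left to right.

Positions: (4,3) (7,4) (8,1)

Row 1: attacked by (4,3)→{3,6}; (7,4)→{4}; (8,1)→{1,8}. Safe: 2, 5, 7, 9. Place at column 2.
Row 2: attacked by (1,2)→{1,2,3}; (4,3)→{1,3,5}; (7,4)→{4,9}; (8,1)→{1,7}. Safe: 6, 8. Place at column 6.
Row 3: attacked by (1,2)→{2,4}; (2,6)→{5,6,7}; (4,3)→{2,3,4}; (7,4)→{4,8}; (8,1)→{1,6}. Safe: 9. Place at column 9.
Row 5: attacked by (1,2)→{2,6}; (2,6)→{3,6,9}; (3,9)→{7,9}; (4,3)→{2,3,4}; (7,4)→{2,4,6}; (8,1)→{1,4}. Safe: 5, 8. Place at column 5.
Row 6: attacked by (1,2)→{2,7}; (2,6)→{2,6}; (3,9)→{6,9}; (4,3)→{1,3,5}; (5,5)→{4,5,6}; (7,4)→{3,4,5}; (8,1)→{1,3}. Safe: 8. Place at column 8.
Row 9: attacked by (1,2)→{2}; (2,6)→{6}; (3,9)→{3,9}; (4,3)→{3,8}; (5,5)→{1,5,9}; (6,8)→{5,8}; (7,4)→{2,4,6}; (8,1)→{1,2}. Safe: 7. Place at column 7.
Columns [2, 6, 9, 3, 5, 8, 4, 1, 7], r−c [-1, -4, -6, 1, 0, -2, 3, 7, 2], r+c [3, 8, 12, 7, 10, 14, 11, 9, 16] are all distinct, so no two queens attack.

(1,2) (2,6) (3,9) (4,3) (5,5) (6,8) (7,4) (8,1) (9,7)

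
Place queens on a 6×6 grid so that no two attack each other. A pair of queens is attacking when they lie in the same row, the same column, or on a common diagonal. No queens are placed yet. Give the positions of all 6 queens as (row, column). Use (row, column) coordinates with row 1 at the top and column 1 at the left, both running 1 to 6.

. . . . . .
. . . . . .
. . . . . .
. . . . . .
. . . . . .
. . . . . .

Row 1: Safe: 1, 2, 3, 4, 5, 6. Place at column 3.
Row 2: attacked by (1,3)→{2,3,4}. Safe: 1, 5, 6. Place at column 6.
Row 3: attacked by (1,3)→{1,3,5}; (2,6)→{5,6}. Safe: 2, 4. Place at column 2.
Row 4: attacked by (1,3)→{3,6}; (2,6)→{4,6}; (3,2)→{1,2,3}. Safe: 5. Place at column 5.
Row 5: attacked by (1,3)→{3}; (2,6)→{3,6}; (3,2)→{2,4}; (4,5)→{4,5,6}. Safe: 1. Place at column 1.
Row 6: attacked by (1,3)→{3}; (2,6)→{2,6}; (3,2)→{2,5}; (4,5)→{3,5}; (5,1)→{1,2}. Safe: 4. Place at column 4.
Columns [3, 6, 2, 5, 1, 4], r−c [-2, -4, 1, -1, 4, 2], r+c [4, 8, 5, 9, 6, 10] are all distinct, so no two queens attack.

(1,3) (2,6) (3,2) (4,5) (5,1) (6,4)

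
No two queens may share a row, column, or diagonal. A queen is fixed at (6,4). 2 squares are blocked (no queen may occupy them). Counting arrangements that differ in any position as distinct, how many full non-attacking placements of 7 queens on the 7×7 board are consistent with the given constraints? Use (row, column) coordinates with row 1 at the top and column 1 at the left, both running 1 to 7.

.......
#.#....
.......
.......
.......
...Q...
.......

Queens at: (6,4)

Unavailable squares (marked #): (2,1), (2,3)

Branch on row 1: col 1 → 0; col 2 → 1; col 3 → 1; col 5 → 1; col 6 → 0; col 7 → 1.
Sum: 0 + 1 + 1 + 1 + 0 + 1 = 4.

4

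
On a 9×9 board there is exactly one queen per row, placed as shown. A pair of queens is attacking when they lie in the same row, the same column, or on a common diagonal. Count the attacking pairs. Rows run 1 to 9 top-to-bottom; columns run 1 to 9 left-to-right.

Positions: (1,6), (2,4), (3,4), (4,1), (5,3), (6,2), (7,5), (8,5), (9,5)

Same column: (2,4)–(3,4) (column 4); (7,5)–(8,5) (column 5); (7,5)–(9,5) (column 5); (8,5)–(9,5) (column 5).
Same diagonal: (1,6)–(3,4) (|1−3| = |6−4| = 2); (4,1)–(8,5) (|4−8| = |1−5| = 4); (5,3)–(6,2) (|5−6| = |3−2| = 1); (5,3)–(7,5) (|5−7| = |3−5| = 2); (6,2)–(9,5) (|6−9| = |2−5| = 3).
Total attacking pairs: 9.

9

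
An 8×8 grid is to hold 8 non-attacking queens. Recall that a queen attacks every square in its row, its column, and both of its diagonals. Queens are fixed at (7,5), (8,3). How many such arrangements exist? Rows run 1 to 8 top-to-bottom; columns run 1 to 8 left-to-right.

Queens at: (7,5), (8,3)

4

Branch on row 1: col 1 → 1; col 2 → 0; col 4 → 0; col 6 → 3; col 7 → 0; col 8 → 0.
Sum: 1 + 0 + 0 + 3 + 0 + 0 = 4.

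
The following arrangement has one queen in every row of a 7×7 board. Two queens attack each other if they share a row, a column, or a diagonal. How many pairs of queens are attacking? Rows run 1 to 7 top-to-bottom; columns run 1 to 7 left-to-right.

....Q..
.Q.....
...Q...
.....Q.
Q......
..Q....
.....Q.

Same column: (4,6)–(7,6) (column 6).
Same diagonal: (1,5)–(5,1) (|1−5| = |5−1| = 4).
Total attacking pairs: 2.

2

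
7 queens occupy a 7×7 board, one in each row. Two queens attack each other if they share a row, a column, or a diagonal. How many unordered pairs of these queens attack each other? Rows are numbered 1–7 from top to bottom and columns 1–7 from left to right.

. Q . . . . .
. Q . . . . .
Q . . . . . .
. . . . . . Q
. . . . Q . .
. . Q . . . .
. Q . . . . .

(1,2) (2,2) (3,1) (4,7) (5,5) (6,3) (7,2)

Same column: (1,2)–(2,2) (column 2); (1,2)–(7,2) (column 2); (2,2)–(7,2) (column 2).
Same diagonal: (2,2)–(3,1) (|2−3| = |2−1| = 1); (2,2)–(5,5) (|2−5| = |2−5| = 3); (6,3)–(7,2) (|6−7| = |3−2| = 1).
Total attacking pairs: 6.

6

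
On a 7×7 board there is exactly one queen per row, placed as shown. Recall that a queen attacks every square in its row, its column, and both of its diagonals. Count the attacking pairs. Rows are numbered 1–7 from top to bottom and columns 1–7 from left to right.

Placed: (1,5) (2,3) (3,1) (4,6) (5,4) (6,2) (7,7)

0

All columns are distinct and no two queens satisfy |Δrow| = |Δcol|, so no pair attacks.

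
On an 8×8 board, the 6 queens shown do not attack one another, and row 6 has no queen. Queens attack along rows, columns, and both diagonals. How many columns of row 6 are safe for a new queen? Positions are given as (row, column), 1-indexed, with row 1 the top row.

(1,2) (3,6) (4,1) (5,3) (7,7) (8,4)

1

(1,2) attacks row 6 at column 2 and diagonals 7.
(3,6) attacks row 6 at column 6 and diagonals 3.
(4,1) attacks row 6 at column 1 and diagonals 3.
(5,3) attacks row 6 at column 3 and diagonals 2, 4.
(7,7) attacks row 6 at column 7 and diagonals 6, 8.
(8,4) attacks row 6 at column 4 and diagonals 2, 6.
Attacked columns: {1, 2, 3, 4, 6, 7, 8}. Safe: {5}.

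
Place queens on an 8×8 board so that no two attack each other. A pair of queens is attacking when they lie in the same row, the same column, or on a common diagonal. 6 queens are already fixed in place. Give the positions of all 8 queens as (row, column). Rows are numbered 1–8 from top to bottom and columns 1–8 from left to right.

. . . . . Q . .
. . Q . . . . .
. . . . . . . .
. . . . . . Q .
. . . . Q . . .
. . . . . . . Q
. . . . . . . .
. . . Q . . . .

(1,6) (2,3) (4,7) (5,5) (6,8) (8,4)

(1,6) (2,3) (3,1) (4,7) (5,5) (6,8) (7,2) (8,4)

Row 3: attacked by (1,6)→{4,6,8}; (2,3)→{2,3,4}; (4,7)→{6,7,8}; (5,5)→{3,5,7}; (6,8)→{5,8}; (8,4)→{4}. Safe: 1. Place at column 1.
Row 7: attacked by (1,6)→{6}; (2,3)→{3,8}; (3,1)→{1,5}; (4,7)→{4,7}; (5,5)→{3,5,7}; (6,8)→{7,8}; (8,4)→{3,4,5}. Safe: 2. Place at column 2.
Columns [6, 3, 1, 7, 5, 8, 2, 4], r−c [-5, -1, 2, -3, 0, -2, 5, 4], r+c [7, 5, 4, 11, 10, 14, 9, 12] are all distinct, so no two queens attack.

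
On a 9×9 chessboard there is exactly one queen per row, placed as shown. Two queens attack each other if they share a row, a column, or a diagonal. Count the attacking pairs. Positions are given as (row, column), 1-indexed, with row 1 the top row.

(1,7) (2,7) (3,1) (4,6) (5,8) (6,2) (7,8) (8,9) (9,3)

Same column: (1,7)–(2,7) (column 7); (5,8)–(7,8) (column 8).
Same diagonal: (1,7)–(6,2) (|1−6| = |7−2| = 5); (7,8)–(8,9) (|7−8| = |8−9| = 1).
Total attacking pairs: 4.

4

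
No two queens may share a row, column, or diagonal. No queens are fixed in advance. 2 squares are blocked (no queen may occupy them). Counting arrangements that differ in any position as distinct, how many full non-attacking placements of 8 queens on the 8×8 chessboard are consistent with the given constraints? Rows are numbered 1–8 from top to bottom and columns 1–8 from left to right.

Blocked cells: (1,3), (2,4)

Branch on row 1: col 1 → 4; col 2 → 7; col 4 → 18; col 5 → 18; col 6 → 12; col 7 → 6; col 8 → 3.
Sum: 4 + 7 + 18 + 18 + 12 + 6 + 3 = 68.

68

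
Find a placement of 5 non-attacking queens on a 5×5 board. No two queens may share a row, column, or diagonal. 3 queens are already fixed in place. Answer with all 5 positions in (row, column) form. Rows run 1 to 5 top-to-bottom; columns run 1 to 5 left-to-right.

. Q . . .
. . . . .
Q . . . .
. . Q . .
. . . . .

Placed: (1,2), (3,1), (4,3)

Row 2: attacked by (1,2)→{1,2,3}; (3,1)→{1,2}; (4,3)→{1,3,5}. Safe: 4. Place at column 4.
Row 5: attacked by (1,2)→{2}; (2,4)→{1,4}; (3,1)→{1,3}; (4,3)→{2,3,4}. Safe: 5. Place at column 5.
Columns [2, 4, 1, 3, 5], r−c [-1, -2, 2, 1, 0], r+c [3, 6, 4, 7, 10] are all distinct, so no two queens attack.

(1,2) (2,4) (3,1) (4,3) (5,5)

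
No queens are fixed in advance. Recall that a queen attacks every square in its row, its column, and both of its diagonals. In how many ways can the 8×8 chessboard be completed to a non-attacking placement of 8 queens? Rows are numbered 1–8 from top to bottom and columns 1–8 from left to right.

92

Branch on row 1: col 1 → 4; col 2 → 8; col 3 → 16; col 4 → 18; col 5 → 18; col 6 → 16; col 7 → 8; col 8 → 4.
Sum: 4 + 8 + 16 + 18 + 18 + 16 + 8 + 4 = 92.
(This is the classic 8-queens count.)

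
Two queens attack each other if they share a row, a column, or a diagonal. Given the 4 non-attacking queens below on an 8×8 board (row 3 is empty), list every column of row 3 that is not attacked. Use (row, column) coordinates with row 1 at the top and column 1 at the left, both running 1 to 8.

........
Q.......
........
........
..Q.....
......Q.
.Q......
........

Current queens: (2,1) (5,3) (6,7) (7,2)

columns 8

(2,1) attacks row 3 at column 1 and diagonals 2.
(5,3) attacks row 3 at column 3 and diagonals 1, 5.
(6,7) attacks row 3 at column 7 and diagonals 4.
(7,2) attacks row 3 at column 2 and diagonals 6.
Attacked columns: {1, 2, 3, 4, 5, 6, 7}. Safe: {8}.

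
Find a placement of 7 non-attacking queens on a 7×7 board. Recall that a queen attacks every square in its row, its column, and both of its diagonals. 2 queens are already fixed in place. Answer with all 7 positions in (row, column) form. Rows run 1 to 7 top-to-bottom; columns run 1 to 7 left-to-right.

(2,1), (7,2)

(1,5) (2,1) (3,4) (4,7) (5,3) (6,6) (7,2)

Row 1: attacked by (2,1)→{1,2}; (7,2)→{2}. Safe: 3, 4, 5, 6, 7. Place at column 5.
Row 3: attacked by (1,5)→{3,5,7}; (2,1)→{1,2}; (7,2)→{2,6}. Safe: 4. Place at column 4.
Row 4: attacked by (1,5)→{2,5}; (2,1)→{1,3}; (3,4)→{3,4,5}; (7,2)→{2,5}. Safe: 6, 7. Place at column 7.
Row 5: attacked by (1,5)→{1,5}; (2,1)→{1,4}; (3,4)→{2,4,6}; (4,7)→{6,7}; (7,2)→{2,4}. Safe: 3. Place at column 3.
Row 6: attacked by (1,5)→{5}; (2,1)→{1,5}; (3,4)→{1,4,7}; (4,7)→{5,7}; (5,3)→{2,3,4}; (7,2)→{1,2,3}. Safe: 6. Place at column 6.
Columns [5, 1, 4, 7, 3, 6, 2], r−c [-4, 1, -1, -3, 2, 0, 5], r+c [6, 3, 7, 11, 8, 12, 9] are all distinct, so no two queens attack.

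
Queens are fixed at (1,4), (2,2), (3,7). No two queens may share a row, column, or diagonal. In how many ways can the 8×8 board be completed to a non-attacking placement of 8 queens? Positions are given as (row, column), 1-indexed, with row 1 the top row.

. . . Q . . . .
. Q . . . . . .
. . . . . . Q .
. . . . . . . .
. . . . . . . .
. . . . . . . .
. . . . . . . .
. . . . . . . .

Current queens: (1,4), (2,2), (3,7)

Branch on row 4: col 3 → 2; col 5 → 1.
Sum: 2 + 1 = 3.

3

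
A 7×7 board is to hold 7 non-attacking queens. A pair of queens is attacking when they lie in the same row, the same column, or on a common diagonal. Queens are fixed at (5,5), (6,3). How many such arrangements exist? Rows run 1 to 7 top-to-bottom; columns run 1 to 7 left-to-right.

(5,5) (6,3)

2

Branch on row 1: col 2 → 1; col 4 → 0; col 6 → 1; col 7 → 0.
Sum: 1 + 0 + 1 + 0 = 2.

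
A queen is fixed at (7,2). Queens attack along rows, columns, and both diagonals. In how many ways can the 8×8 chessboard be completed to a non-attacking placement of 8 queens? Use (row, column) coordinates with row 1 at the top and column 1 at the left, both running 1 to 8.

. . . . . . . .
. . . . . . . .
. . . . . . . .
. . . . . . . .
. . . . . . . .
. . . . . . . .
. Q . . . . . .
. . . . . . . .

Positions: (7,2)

Branch on row 1: col 1 → 2; col 3 → 3; col 4 → 1; col 5 → 2; col 6 → 5; col 7 → 3.
Sum: 2 + 3 + 1 + 2 + 5 + 3 = 16.

16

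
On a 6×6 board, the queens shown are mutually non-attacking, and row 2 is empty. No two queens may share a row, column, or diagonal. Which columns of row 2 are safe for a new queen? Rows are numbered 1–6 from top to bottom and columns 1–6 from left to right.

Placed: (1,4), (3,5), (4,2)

columns 1

(1,4) attacks row 2 at column 4 and diagonals 3, 5.
(3,5) attacks row 2 at column 5 and diagonals 4, 6.
(4,2) attacks row 2 at column 2 and diagonals 4.
Attacked columns: {2, 3, 4, 5, 6}. Safe: {1}.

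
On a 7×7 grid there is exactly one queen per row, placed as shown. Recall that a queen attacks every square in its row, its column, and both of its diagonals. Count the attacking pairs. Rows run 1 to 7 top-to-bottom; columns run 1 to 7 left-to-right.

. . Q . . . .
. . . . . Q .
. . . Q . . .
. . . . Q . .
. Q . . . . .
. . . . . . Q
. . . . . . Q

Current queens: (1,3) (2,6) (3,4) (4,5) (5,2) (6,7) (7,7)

5

Same column: (6,7)–(7,7) (column 7).
Same diagonal: (3,4)–(4,5) (|3−4| = |4−5| = 1); (3,4)–(5,2) (|3−5| = |4−2| = 2); (3,4)–(6,7) (|3−6| = |4−7| = 3); (4,5)–(6,7) (|4−6| = |5−7| = 2).
Total attacking pairs: 5.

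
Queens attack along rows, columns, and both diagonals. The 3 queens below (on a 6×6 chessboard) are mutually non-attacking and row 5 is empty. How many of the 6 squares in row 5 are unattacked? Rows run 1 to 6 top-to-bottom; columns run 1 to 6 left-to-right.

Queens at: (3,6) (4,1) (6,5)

1

(3,6) attacks row 5 at column 6 and diagonals 4.
(4,1) attacks row 5 at column 1 and diagonals 2.
(6,5) attacks row 5 at column 5 and diagonals 4, 6.
Attacked columns: {1, 2, 4, 5, 6}. Safe: {3}.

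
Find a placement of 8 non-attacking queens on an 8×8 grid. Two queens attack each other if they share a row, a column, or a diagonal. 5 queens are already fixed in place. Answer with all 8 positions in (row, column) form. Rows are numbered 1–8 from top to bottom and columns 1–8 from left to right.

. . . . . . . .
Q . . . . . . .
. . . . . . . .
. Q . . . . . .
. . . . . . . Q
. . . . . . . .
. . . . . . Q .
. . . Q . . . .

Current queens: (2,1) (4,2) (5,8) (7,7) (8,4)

Row 1: attacked by (2,1)→{1,2}; (4,2)→{2,5}; (5,8)→{4,8}; (7,7)→{1,7}; (8,4)→{4}. Safe: 3, 6. Place at column 6.
Row 3: attacked by (1,6)→{4,6,8}; (2,1)→{1,2}; (4,2)→{1,2,3}; (5,8)→{6,8}; (7,7)→{3,7}; (8,4)→{4}. Safe: 5. Place at column 5.
Row 6: attacked by (1,6)→{1,6}; (2,1)→{1,5}; (3,5)→{2,5,8}; (4,2)→{2,4}; (5,8)→{7,8}; (7,7)→{6,7,8}; (8,4)→{2,4,6}. Safe: 3. Place at column 3.
Columns [6, 1, 5, 2, 8, 3, 7, 4], r−c [-5, 1, -2, 2, -3, 3, 0, 4], r+c [7, 3, 8, 6, 13, 9, 14, 12] are all distinct, so no two queens attack.

(1,6) (2,1) (3,5) (4,2) (5,8) (6,3) (7,7) (8,4)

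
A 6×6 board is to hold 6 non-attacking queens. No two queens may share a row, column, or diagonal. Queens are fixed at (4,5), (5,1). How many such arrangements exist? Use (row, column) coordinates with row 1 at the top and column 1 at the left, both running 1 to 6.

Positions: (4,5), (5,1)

Branch on row 1: col 3 → 1; col 4 → 0; col 6 → 0.
Sum: 1 + 0 + 0 = 1.

1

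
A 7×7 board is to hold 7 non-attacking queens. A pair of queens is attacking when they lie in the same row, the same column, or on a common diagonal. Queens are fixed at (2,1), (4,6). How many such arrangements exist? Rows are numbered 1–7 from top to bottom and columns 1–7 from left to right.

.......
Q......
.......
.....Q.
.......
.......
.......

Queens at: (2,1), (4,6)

1

Branch on row 1: col 4 → 1; col 5 → 0; col 7 → 0.
Sum: 1 + 0 + 0 = 1.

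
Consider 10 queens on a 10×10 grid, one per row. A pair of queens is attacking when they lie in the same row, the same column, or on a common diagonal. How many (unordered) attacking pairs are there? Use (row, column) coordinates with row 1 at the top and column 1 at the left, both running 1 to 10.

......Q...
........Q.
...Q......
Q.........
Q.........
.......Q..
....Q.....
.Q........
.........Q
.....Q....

3

Same column: (4,1)–(5,1) (column 1).
Same diagonal: (3,4)–(9,10) (|3−9| = |4−10| = 6); (5,1)–(10,6) (|5−10| = |1−6| = 5).
Total attacking pairs: 3.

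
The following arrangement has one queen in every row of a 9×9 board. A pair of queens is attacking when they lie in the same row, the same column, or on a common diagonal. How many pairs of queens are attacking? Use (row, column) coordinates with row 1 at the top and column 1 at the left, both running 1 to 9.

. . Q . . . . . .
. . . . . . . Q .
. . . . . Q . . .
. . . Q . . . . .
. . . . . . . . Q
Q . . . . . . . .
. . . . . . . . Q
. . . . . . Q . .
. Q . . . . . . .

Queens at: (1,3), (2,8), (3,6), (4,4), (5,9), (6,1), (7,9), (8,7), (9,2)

Same column: (5,9)–(7,9) (column 9).
Same diagonal: (1,3)–(7,9) (|1−7| = |3−9| = 6).
Total attacking pairs: 2.

2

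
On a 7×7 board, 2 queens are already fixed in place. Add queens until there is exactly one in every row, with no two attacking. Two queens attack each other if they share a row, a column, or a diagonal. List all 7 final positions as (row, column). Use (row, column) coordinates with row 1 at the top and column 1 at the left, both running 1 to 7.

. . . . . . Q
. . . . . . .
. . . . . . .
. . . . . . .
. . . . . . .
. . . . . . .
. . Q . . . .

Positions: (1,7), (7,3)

Row 2: attacked by (1,7)→{6,7}; (7,3)→{3}. Safe: 1, 2, 4, 5. Place at column 4.
Row 3: attacked by (1,7)→{5,7}; (2,4)→{3,4,5}; (7,3)→{3,7}. Safe: 1, 2, 6. Place at column 1.
Row 4: attacked by (1,7)→{4,7}; (2,4)→{2,4,6}; (3,1)→{1,2}; (7,3)→{3,6}. Safe: 5. Place at column 5.
Row 5: attacked by (1,7)→{3,7}; (2,4)→{1,4,7}; (3,1)→{1,3}; (4,5)→{4,5,6}; (7,3)→{1,3,5}. Safe: 2. Place at column 2.
Row 6: attacked by (1,7)→{2,7}; (2,4)→{4}; (3,1)→{1,4}; (4,5)→{3,5,7}; (5,2)→{1,2,3}; (7,3)→{2,3,4}. Safe: 6. Place at column 6.
Columns [7, 4, 1, 5, 2, 6, 3], r−c [-6, -2, 2, -1, 3, 0, 4], r+c [8, 6, 4, 9, 7, 12, 10] are all distinct, so no two queens attack.

(1,7) (2,4) (3,1) (4,5) (5,2) (6,6) (7,3)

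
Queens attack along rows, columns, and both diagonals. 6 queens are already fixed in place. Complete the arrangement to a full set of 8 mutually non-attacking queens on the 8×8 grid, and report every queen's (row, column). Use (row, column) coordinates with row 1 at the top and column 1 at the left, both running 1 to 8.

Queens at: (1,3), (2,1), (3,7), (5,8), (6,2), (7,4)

(1,3) (2,1) (3,7) (4,5) (5,8) (6,2) (7,4) (8,6)

Row 4: attacked by (1,3)→{3,6}; (2,1)→{1,3}; (3,7)→{6,7,8}; (5,8)→{7,8}; (6,2)→{2,4}; (7,4)→{1,4,7}. Safe: 5. Place at column 5.
Row 8: attacked by (1,3)→{3}; (2,1)→{1,7}; (3,7)→{2,7}; (4,5)→{1,5}; (5,8)→{5,8}; (6,2)→{2,4}; (7,4)→{3,4,5}. Safe: 6. Place at column 6.
Columns [3, 1, 7, 5, 8, 2, 4, 6], r−c [-2, 1, -4, -1, -3, 4, 3, 2], r+c [4, 3, 10, 9, 13, 8, 11, 14] are all distinct, so no two queens attack.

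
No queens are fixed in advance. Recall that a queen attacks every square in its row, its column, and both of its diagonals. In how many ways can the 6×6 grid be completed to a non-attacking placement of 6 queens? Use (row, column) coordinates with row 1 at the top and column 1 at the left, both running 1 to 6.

4

Branch on row 1: col 1 → 0; col 2 → 1; col 3 → 1; col 4 → 1; col 5 → 1; col 6 → 0.
Sum: 0 + 1 + 1 + 1 + 1 + 0 = 4.
(This is the classic 6-queens count.)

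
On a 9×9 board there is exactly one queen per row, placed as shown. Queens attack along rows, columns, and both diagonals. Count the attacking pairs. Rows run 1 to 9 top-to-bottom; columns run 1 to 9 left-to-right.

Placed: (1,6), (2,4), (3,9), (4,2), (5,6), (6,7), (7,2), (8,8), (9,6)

6

Same column: (1,6)–(5,6) (column 6); (1,6)–(9,6) (column 6); (4,2)–(7,2) (column 2); (5,6)–(9,6) (column 6).
Same diagonal: (2,4)–(4,2) (|2−4| = |4−2| = 2); (5,6)–(6,7) (|5−6| = |6−7| = 1).
Total attacking pairs: 6.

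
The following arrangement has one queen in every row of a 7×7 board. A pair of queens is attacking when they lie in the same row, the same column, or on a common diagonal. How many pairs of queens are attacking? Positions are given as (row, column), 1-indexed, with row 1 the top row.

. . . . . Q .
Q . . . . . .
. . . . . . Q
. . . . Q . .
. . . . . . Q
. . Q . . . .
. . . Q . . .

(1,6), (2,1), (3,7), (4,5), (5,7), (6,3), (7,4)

3

Same column: (3,7)–(5,7) (column 7).
Same diagonal: (4,5)–(6,3) (|4−6| = |5−3| = 2); (6,3)–(7,4) (|6−7| = |3−4| = 1).
Total attacking pairs: 3.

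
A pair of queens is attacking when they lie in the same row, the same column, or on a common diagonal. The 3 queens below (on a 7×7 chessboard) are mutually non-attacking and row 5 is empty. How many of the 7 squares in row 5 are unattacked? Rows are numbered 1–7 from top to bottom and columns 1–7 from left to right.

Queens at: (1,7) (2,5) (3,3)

2

(1,7) attacks row 5 at column 7 and diagonals 3.
(2,5) attacks row 5 at column 5 and diagonals 2.
(3,3) attacks row 5 at column 3 and diagonals 1, 5.
Attacked columns: {1, 2, 3, 5, 7}. Safe: {4, 6}.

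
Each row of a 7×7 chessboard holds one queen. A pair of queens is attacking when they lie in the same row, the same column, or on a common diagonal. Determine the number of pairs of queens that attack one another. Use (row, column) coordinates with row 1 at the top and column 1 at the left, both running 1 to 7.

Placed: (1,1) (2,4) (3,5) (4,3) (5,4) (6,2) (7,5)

5

Same column: (2,4)–(5,4) (column 4); (3,5)–(7,5) (column 5).
Same diagonal: (2,4)–(3,5) (|2−3| = |4−5| = 1); (3,5)–(6,2) (|3−6| = |5−2| = 3); (4,3)–(5,4) (|4−5| = |3−4| = 1).
Total attacking pairs: 5.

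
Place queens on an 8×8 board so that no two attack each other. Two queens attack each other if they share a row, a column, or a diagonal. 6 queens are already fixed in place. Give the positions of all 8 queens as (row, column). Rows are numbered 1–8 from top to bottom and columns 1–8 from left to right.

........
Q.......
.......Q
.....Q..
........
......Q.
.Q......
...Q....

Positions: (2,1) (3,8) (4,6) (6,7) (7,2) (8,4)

Row 1: attacked by (2,1)→{1,2}; (3,8)→{6,8}; (4,6)→{3,6}; (6,7)→{2,7}; (7,2)→{2,8}; (8,4)→{4}. Safe: 5. Place at column 5.
Row 5: attacked by (1,5)→{1,5}; (2,1)→{1,4}; (3,8)→{6,8}; (4,6)→{5,6,7}; (6,7)→{6,7,8}; (7,2)→{2,4}; (8,4)→{1,4,7}. Safe: 3. Place at column 3.
Columns [5, 1, 8, 6, 3, 7, 2, 4], r−c [-4, 1, -5, -2, 2, -1, 5, 4], r+c [6, 3, 11, 10, 8, 13, 9, 12] are all distinct, so no two queens attack.

(1,5) (2,1) (3,8) (4,6) (5,3) (6,7) (7,2) (8,4)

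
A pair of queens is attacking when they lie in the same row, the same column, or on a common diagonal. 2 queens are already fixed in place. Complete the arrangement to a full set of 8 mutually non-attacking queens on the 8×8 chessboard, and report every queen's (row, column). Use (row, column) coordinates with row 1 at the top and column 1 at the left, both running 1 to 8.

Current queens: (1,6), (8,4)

Row 2: attacked by (1,6)→{5,6,7}; (8,4)→{4}. Safe: 1, 2, 3, 8. Place at column 3.
Row 3: attacked by (1,6)→{4,6,8}; (2,3)→{2,3,4}; (8,4)→{4}. Safe: 1, 5, 7. Place at column 1.
Row 4: attacked by (1,6)→{3,6}; (2,3)→{1,3,5}; (3,1)→{1,2}; (8,4)→{4,8}. Safe: 7. Place at column 7.
Row 5: attacked by (1,6)→{2,6}; (2,3)→{3,6}; (3,1)→{1,3}; (4,7)→{6,7,8}; (8,4)→{1,4,7}. Safe: 5. Place at column 5.
Row 6: attacked by (1,6)→{1,6}; (2,3)→{3,7}; (3,1)→{1,4}; (4,7)→{5,7}; (5,5)→{4,5,6}; (8,4)→{2,4,6}. Safe: 8. Place at column 8.
Row 7: attacked by (1,6)→{6}; (2,3)→{3,8}; (3,1)→{1,5}; (4,7)→{4,7}; (5,5)→{3,5,7}; (6,8)→{7,8}; (8,4)→{3,4,5}. Safe: 2. Place at column 2.
Columns [6, 3, 1, 7, 5, 8, 2, 4], r−c [-5, -1, 2, -3, 0, -2, 5, 4], r+c [7, 5, 4, 11, 10, 14, 9, 12] are all distinct, so no two queens attack.

(1,6) (2,3) (3,1) (4,7) (5,5) (6,8) (7,2) (8,4)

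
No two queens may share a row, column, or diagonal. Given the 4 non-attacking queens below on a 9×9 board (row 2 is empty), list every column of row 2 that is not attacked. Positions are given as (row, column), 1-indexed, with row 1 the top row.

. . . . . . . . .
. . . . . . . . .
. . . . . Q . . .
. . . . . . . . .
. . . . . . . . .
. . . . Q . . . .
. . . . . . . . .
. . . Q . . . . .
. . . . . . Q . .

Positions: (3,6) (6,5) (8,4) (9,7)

(3,6) attacks row 2 at column 6 and diagonals 5, 7.
(6,5) attacks row 2 at column 5 and diagonals 1, 9.
(8,4) attacks row 2 at column 4.
(9,7) attacks row 2 at column 7.
Attacked columns: {1, 4, 5, 6, 7, 9}. Safe: {2, 3, 8}.

columns 2, 3, 8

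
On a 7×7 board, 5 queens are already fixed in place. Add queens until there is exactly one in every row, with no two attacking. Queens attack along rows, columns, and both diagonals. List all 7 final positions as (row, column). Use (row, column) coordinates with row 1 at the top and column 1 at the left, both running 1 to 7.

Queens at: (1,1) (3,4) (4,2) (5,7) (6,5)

Row 2: attacked by (1,1)→{1,2}; (3,4)→{3,4,5}; (4,2)→{2,4}; (5,7)→{4,7}; (6,5)→{1,5}. Safe: 6. Place at column 6.
Row 7: attacked by (1,1)→{1,7}; (2,6)→{1,6}; (3,4)→{4}; (4,2)→{2,5}; (5,7)→{5,7}; (6,5)→{4,5,6}. Safe: 3. Place at column 3.
Columns [1, 6, 4, 2, 7, 5, 3], r−c [0, -4, -1, 2, -2, 1, 4], r+c [2, 8, 7, 6, 12, 11, 10] are all distinct, so no two queens attack.

(1,1) (2,6) (3,4) (4,2) (5,7) (6,5) (7,3)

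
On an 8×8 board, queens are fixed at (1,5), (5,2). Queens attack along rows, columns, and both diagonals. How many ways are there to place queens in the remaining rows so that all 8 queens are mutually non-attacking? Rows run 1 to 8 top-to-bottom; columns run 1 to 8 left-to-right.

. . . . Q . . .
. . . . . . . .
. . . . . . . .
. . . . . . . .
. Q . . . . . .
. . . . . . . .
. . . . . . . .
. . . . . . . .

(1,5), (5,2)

3

Branch on row 2: col 1 → 1; col 3 → 1; col 7 → 1; col 8 → 0.
Sum: 1 + 1 + 1 + 0 = 3.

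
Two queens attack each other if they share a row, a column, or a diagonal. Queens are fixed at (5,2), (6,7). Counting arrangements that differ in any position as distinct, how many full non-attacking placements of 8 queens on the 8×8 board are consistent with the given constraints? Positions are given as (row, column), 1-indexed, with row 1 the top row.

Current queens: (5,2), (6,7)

Branch on row 1: col 1 → 0; col 3 → 0; col 4 → 1; col 5 → 1; col 8 → 0.
Sum: 0 + 0 + 1 + 1 + 0 = 2.

2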